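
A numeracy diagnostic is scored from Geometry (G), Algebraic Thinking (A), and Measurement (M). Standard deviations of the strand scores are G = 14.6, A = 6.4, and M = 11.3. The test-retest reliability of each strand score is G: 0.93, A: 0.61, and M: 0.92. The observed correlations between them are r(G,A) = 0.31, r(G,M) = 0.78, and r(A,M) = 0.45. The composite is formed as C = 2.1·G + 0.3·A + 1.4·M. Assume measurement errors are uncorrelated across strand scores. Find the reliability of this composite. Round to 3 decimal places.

0.957

Var(C) = 2.1²·14.6² + 0.3²·6.4² + 1.4²·11.3² + 2·[0.63·14.6·6.4·0.31 + 2.94·14.6·11.3·0.78 + 0.42·6.4·11.3·0.45] = 1193.99 + 820.499 = 2014.49.
With uncorrelated errors the cross-covariances are all true-score covariance, so they carry over unchanged; only the diagonal terms shrink to ρᵢσᵢ².
True-score variance = [2.1²·14.6²·0.93 + 0.3²·6.4²·0.61 + 1.4²·11.3²·0.92] + 820.499 = 1106.73 + 820.499 = 1927.23.
Reliability = 1927.23 / 2014.49 = 0.957.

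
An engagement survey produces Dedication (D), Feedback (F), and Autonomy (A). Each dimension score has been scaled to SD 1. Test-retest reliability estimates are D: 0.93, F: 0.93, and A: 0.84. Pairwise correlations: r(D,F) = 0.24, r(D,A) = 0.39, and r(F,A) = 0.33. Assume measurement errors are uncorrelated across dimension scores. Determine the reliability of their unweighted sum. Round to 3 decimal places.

0.939

Var(D+F+A) = 3 + 2·[0.24 + 0.39 + 0.33] = 3 + 1.92 = 4.92.
With uncorrelated errors the cross-covariances are all true-score covariance, so they carry over unchanged; only the diagonal terms shrink to ρᵢσᵢ².
True-score variance = [0.93 + 0.93 + 0.84] + 1.92 = 2.7 + 1.92 = 4.62.
Reliability = 4.62 / 4.92 = 0.939.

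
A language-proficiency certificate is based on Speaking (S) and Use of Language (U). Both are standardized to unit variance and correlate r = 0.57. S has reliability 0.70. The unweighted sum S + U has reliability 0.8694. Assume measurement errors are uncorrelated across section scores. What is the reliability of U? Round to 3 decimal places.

0.890

Var(S+U) = 2 + 2·0.57 = 3.140.
True-score variance = ρ_S + ρ_U + 2·0.57, so 0.8694 = (0.70 + ρ_U + 1.14) / 3.140.
ρ_U = 0.8694·3.140 − 0.70 − 1.14 = 0.890.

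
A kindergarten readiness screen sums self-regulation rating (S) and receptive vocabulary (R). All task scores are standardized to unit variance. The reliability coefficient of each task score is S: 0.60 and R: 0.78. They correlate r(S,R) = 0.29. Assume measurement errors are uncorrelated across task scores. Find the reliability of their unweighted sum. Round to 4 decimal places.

0.7597

Var(S+R) = 2 + 2·[0.29] = 2 + 0.58 = 2.58.
Because errors are independent across components, Cov(Tᵢ,Tⱼ) = Cov(Xᵢ,Xⱼ); the off-diagonal part of the true-score variance is the same as above.
True-score variance = [0.60 + 0.78] + 0.58 = 1.38 + 0.58 = 1.96.
Reliability = 1.96 / 2.58 = 0.7597.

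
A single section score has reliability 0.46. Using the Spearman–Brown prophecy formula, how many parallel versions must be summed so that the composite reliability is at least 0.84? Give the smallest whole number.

7

k ≥ ρ*(1−ρ₁)/(ρ₁(1−ρ*)) = 0.84·0.54 / (0.46·0.16) = 6.163.
Smallest integer k = 7.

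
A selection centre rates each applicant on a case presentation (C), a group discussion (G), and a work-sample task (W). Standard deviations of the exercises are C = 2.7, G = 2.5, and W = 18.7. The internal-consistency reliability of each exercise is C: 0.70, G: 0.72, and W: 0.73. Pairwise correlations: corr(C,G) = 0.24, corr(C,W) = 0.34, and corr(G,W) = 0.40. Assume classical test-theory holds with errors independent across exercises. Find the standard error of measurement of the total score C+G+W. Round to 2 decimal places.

Var(total) = 363.23 + 74.9732 = 438.203.
True-score variance = 264.877 + 74.9732 = 339.85, so reliability = 0.7756.
Error variance = 438.203 − 339.85 = 98.3533; SEM = √98.3533 = 9.92.

9.92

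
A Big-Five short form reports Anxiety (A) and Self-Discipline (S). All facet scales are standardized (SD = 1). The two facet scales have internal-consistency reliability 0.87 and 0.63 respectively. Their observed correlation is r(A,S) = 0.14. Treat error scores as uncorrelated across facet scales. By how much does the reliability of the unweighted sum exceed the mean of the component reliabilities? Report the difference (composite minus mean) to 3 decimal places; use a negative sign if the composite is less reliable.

0.031

Var(sum) = 2 + 0.28 = 2.28; true-score variance = 1.5 + 0.28 = 1.78; composite reliability = 0.7807.
Mean component reliability = 0.7500.
Difference = 0.7807 − 0.7500 = 0.031.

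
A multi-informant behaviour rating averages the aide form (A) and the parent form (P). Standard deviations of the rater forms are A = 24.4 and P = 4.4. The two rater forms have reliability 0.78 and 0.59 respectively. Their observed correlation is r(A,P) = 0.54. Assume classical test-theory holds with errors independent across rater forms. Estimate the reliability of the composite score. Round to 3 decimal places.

0.810

Var(A+P) = 24.4² + 4.4² + 2·[24.4·4.4·0.54] = 614.72 + 115.949 = 730.669.
Under uncorrelated errors the observed covariances equal the true-score covariances, so only the own-variance terms attenuate.
True-score variance = [24.4²·0.78 + 4.4²·0.59] + 115.949 = 475.803 + 115.949 = 591.752.
Reliability = 591.752 / 730.669 = 0.810.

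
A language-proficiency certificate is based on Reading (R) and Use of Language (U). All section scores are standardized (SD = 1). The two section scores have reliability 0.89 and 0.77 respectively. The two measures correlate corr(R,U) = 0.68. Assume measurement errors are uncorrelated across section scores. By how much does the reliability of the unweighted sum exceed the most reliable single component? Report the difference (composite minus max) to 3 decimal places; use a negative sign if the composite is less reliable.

0.009

Var(sum) = 2 + 1.36 = 3.36; true-score variance = 1.66 + 1.36 = 3.02; composite reliability = 0.8988.
Max component reliability = 0.8900.
Difference = 0.8988 − 0.8900 = 0.009.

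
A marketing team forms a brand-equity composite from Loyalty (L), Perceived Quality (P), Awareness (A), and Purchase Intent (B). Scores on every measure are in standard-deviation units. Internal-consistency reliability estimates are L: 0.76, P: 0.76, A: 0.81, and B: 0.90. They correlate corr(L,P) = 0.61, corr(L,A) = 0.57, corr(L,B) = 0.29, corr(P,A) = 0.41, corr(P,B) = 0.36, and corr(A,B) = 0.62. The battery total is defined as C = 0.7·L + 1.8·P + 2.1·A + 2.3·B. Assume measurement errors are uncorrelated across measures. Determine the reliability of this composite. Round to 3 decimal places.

0.924

Var(C) = 0.7² + 1.8² + 2.1² + 2.3² + 2·[1.26·0.61 + 1.47·0.57 + 1.61·0.29 + 3.78·0.41 + 4.14·0.36 + 4.83·0.62] = 13.43 + 16.2164 = 29.6464.
With uncorrelated errors the cross-covariances are all true-score covariance, so they carry over unchanged; only the diagonal terms shrink to ρᵢσᵢ².
True-score variance = [0.7²·0.76 + 1.8²·0.76 + 2.1²·0.81 + 2.3²·0.90] + 16.2164 = 11.1679 + 16.2164 = 27.3843.
Reliability = 27.3843 / 29.6464 = 0.924.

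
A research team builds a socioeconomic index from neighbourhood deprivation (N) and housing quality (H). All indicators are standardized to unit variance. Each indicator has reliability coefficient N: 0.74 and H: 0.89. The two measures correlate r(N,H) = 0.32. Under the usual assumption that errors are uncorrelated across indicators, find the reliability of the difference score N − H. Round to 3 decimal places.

0.728

Var(N−H) = 1 + 1 − 2·0.32 = 2 − 0.64 = 1.36.
Under uncorrelated errors the observed covariances equal the true-score covariances, so only the own-variance terms attenuate.
True-score variance = [0.74 + 0.89] − 0.64 = 1.63 − 0.64 = 0.99.
Reliability = 0.99 / 1.36 = 0.728.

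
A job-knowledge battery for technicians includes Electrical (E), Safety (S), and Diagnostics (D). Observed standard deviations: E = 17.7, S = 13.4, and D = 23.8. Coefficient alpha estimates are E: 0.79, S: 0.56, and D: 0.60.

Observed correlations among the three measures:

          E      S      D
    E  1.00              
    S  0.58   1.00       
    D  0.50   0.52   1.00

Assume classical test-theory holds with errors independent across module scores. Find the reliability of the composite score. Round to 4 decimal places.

Var(E+S+D) = 17.7² + 13.4² + 23.8² + 2·[17.7·13.4·0.58 + 17.7·23.8·0.50 + 13.4·23.8·0.52] = 1059.29 + 1028.07 = 2087.36.
Under uncorrelated errors the observed covariances equal the true-score covariances, so only the own-variance terms attenuate.
True-score variance = [17.7²·0.79 + 13.4²·0.56 + 23.8²·0.60] + 1028.07 = 687.917 + 1028.07 = 1715.98.
Reliability = 1715.98 / 2087.36 = 0.8221.

0.8221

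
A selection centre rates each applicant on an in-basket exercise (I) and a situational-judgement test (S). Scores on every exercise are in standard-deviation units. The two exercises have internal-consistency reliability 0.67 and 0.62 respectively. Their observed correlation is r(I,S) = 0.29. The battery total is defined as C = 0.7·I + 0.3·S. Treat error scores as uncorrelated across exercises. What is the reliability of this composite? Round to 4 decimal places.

0.7209

Var(C) = 0.7² + 0.3² + 2·[0.21·0.29] = 0.58 + 0.1218 = 0.7018.
Under uncorrelated errors the observed covariances equal the true-score covariances, so only the own-variance terms attenuate.
True-score variance = [0.7²·0.67 + 0.3²·0.62] + 0.1218 = 0.3841 + 0.1218 = 0.5059.
Reliability = 0.5059 / 0.7018 = 0.7209.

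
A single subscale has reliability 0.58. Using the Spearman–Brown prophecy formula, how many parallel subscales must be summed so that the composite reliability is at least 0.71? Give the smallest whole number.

k ≥ ρ*(1−ρ₁)/(ρ₁(1−ρ*)) = 0.71·0.42 / (0.58·0.29) = 1.773.
Smallest integer k = 2.

2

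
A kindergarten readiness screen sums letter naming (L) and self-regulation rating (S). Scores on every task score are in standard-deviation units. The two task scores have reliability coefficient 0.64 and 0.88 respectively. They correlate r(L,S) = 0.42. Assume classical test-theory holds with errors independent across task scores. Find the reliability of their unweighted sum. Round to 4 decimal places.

0.8310

Var(L+S) = 2 + 2·[0.42] = 2 + 0.84 = 2.84.
Under uncorrelated errors the observed covariances equal the true-score covariances, so only the own-variance terms attenuate.
True-score variance = [0.64 + 0.88] + 0.84 = 1.52 + 0.84 = 2.36.
Reliability = 2.36 / 2.84 = 0.8310.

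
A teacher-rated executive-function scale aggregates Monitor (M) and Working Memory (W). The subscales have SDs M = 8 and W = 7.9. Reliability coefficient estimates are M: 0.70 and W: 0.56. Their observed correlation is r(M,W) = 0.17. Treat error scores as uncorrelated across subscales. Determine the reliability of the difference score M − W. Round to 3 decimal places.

Var(M−W) = 8² + 7.9² − 2·8·7.9·0.17 = 126.41 − 21.488 = 104.922.
Under uncorrelated errors the observed covariances equal the true-score covariances, so only the own-variance terms attenuate.
True-score variance = [8²·0.70 + 7.9²·0.56] − 21.488 = 79.7496 − 21.488 = 58.2616.
Reliability = 58.2616 / 104.922 = 0.555.

0.555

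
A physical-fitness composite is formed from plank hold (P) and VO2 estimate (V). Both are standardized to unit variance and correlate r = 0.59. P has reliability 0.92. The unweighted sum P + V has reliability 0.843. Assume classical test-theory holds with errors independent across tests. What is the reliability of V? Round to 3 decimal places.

Var(P+V) = 2 + 2·0.59 = 3.180.
True-score variance = ρ_P + ρ_V + 2·0.59, so 0.843 = (0.92 + ρ_V + 1.18) / 3.180.
ρ_V = 0.843·3.180 − 0.92 − 1.18 = 0.581.

0.581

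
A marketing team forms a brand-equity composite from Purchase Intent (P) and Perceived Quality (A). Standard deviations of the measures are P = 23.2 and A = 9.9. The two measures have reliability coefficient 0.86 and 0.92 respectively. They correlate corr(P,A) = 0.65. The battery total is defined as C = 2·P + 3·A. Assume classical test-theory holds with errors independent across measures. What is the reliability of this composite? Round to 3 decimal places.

0.923

Var(C) = 2²·23.2² + 3²·9.9² + 2·[6·23.2·9.9·0.65] = 3035.05 + 1791.5 = 4826.55.
With uncorrelated errors the cross-covariances are all true-score covariance, so they carry over unchanged; only the diagonal terms shrink to ρᵢσᵢ².
True-score variance = [2²·23.2²·0.86 + 3²·9.9²·0.92] + 1791.5 = 2663.07 + 1791.5 = 4454.57.
Reliability = 4454.57 / 4826.55 = 0.923.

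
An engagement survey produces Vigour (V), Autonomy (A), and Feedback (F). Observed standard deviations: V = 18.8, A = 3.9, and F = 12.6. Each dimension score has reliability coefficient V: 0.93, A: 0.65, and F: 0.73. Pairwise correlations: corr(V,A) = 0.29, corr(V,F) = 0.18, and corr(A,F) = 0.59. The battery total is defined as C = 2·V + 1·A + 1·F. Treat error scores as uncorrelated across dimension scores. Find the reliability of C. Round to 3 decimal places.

0.923

Var(C) = 2²·18.8² + 3.9² + 12.6² + 2·[2·18.8·3.9·0.29 + 2·18.8·12.6·0.18 + 3.9·12.6·0.59] = 1587.73 + 313.59 = 1901.32.
Under uncorrelated errors the observed covariances equal the true-score covariances, so only the own-variance terms attenuate.
True-score variance = [2²·18.8²·0.93 + 3.9²·0.65 + 12.6²·0.73] + 313.59 = 1440.58 + 313.59 = 1754.17.
Reliability = 1754.17 / 1901.32 = 0.923.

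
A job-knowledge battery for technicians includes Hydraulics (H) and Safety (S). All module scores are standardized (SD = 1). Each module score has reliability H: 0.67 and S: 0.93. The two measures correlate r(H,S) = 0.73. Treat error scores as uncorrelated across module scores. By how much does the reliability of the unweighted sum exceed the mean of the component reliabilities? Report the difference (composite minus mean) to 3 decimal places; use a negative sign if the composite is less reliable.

Var(sum) = 2 + 1.46 = 3.46; true-score variance = 1.6 + 1.46 = 3.06; composite reliability = 0.8844.
Mean component reliability = 0.8000.
Difference = 0.8844 − 0.8000 = 0.084.

0.084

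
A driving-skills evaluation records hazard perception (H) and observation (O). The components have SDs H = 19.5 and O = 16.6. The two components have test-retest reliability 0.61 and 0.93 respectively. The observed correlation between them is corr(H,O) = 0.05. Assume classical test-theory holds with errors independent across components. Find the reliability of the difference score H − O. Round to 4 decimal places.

Var(H−O) = 19.5² + 16.6² − 2·19.5·16.6·0.05 = 655.81 − 32.37 = 623.44.
Because errors are independent across components, Cov(Tᵢ,Tⱼ) = Cov(Xᵢ,Xⱼ); the off-diagonal part of the true-score variance is the same as above.
True-score variance = [19.5²·0.61 + 16.6²·0.93] − 32.37 = 488.223 − 32.37 = 455.853.
Reliability = 455.853 / 623.44 = 0.7312.

0.7312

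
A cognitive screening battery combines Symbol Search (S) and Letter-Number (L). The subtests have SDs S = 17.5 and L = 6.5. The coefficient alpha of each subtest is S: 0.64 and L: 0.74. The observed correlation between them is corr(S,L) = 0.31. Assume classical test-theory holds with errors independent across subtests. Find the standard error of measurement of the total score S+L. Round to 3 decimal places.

Var(total) = 348.5 + 70.525 = 419.025.
True-score variance = 227.265 + 70.525 = 297.79, so reliability = 0.7107.
Error variance = 419.025 − 297.79 = 121.235; SEM = √121.235 = 11.011.

11.011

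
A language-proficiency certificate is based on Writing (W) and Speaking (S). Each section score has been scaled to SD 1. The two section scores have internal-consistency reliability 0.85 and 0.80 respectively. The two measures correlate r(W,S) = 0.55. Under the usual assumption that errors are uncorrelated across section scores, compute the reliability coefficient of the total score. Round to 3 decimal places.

0.887

Var(W+S) = 2 + 2·[0.55] = 2 + 1.1 = 3.1.
Under uncorrelated errors the observed covariances equal the true-score covariances, so only the own-variance terms attenuate.
True-score variance = [0.85 + 0.80] + 1.1 = 1.65 + 1.1 = 2.75.
Reliability = 2.75 / 3.1 = 0.887.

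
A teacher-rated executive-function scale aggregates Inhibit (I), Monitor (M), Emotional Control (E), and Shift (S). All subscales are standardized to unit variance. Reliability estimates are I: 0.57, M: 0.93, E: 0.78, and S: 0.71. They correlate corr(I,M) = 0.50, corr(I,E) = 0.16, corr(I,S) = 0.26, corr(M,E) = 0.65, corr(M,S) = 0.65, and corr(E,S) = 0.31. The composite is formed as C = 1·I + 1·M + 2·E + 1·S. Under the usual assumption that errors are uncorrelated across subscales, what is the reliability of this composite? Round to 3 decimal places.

0.883

Var(C) = 1 + 1 + 2² + 1 + 2·[0.50 + 2·0.16 + 0.26 + 2·0.65 + 0.65 + 2·0.31] = 7 + 7.3 = 14.3.
Under uncorrelated errors the observed covariances equal the true-score covariances, so only the own-variance terms attenuate.
True-score variance = [0.57 + 0.93 + 2²·0.78 + 0.71] + 7.3 = 5.33 + 7.3 = 12.63.
Reliability = 12.63 / 14.3 = 0.883.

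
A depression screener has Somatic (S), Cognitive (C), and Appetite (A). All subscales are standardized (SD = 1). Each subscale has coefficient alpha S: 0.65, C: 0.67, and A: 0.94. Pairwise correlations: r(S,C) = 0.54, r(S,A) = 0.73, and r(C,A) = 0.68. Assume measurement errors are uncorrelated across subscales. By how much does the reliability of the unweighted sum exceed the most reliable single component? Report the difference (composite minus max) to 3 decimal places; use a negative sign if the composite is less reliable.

-0.047

Var(sum) = 3 + 3.9 = 6.9; true-score variance = 2.26 + 3.9 = 6.16; composite reliability = 0.8928.
Max component reliability = 0.9400.
Difference = 0.8928 − 0.9400 = -0.047.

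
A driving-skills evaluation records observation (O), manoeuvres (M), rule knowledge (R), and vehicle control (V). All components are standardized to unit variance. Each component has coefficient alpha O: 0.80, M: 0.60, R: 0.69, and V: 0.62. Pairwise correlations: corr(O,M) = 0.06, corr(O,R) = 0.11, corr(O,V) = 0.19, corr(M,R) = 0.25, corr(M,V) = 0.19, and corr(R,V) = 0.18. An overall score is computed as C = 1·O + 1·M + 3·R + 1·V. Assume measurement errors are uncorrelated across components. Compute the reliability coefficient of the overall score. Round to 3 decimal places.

0.766

Var(C) = 1 + 1 + 3² + 1 + 2·[0.06 + 3·0.11 + 0.19 + 3·0.25 + 0.19 + 3·0.18] = 12 + 4.12 = 16.12.
With uncorrelated errors the cross-covariances are all true-score covariance, so they carry over unchanged; only the diagonal terms shrink to ρᵢσᵢ².
True-score variance = [0.80 + 0.60 + 3²·0.69 + 0.62] + 4.12 = 8.23 + 4.12 = 12.35.
Reliability = 12.35 / 16.12 = 0.766.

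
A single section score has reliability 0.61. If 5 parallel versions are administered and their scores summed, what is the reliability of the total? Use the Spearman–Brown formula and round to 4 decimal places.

0.8866

ρ_k = kρ / (1 + (k−1)ρ) = 5·0.61 / (1 + 4·0.61) = 3.050 / 3.440 = 0.8866.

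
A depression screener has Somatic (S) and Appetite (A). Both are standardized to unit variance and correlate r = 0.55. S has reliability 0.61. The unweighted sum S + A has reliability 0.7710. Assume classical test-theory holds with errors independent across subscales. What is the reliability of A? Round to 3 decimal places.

Var(S+A) = 2 + 2·0.55 = 3.100.
True-score variance = ρ_S + ρ_A + 2·0.55, so 0.7710 = (0.61 + ρ_A + 1.10) / 3.100.
ρ_A = 0.7710·3.100 − 0.61 − 1.10 = 0.680.

0.680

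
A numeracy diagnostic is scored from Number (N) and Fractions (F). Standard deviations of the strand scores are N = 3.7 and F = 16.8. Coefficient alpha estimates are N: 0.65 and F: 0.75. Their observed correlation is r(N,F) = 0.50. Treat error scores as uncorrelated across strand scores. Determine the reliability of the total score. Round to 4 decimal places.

0.7896

Var(N+F) = 3.7² + 16.8² + 2·[3.7·16.8·0.50] = 295.93 + 62.16 = 358.09.
With uncorrelated errors the cross-covariances are all true-score covariance, so they carry over unchanged; only the diagonal terms shrink to ρᵢσᵢ².
True-score variance = [3.7²·0.65 + 16.8²·0.75] + 62.16 = 220.579 + 62.16 = 282.739.
Reliability = 282.739 / 358.09 = 0.7896.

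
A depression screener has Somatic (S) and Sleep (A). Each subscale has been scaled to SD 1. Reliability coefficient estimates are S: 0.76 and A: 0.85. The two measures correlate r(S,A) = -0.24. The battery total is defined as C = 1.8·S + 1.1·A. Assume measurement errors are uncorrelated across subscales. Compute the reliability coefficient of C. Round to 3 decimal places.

Var(C) = 1.8² + 1.1² + 2·[1.98·(-0.24)] = 4.45 − 0.9504 = 3.4996.
Under uncorrelated errors the observed covariances equal the true-score covariances, so only the own-variance terms attenuate.
True-score variance = [1.8²·0.76 + 1.1²·0.85] − 0.9504 = 3.4909 − 0.9504 = 2.5405.
Reliability = 2.5405 / 3.4996 = 0.726.

0.726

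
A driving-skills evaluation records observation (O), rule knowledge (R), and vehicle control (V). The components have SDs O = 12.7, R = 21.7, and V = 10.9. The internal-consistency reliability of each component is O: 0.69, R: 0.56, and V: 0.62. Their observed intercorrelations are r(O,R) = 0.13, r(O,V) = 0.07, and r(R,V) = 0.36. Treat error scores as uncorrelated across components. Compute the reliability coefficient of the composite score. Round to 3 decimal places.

0.701

Var(O+R+V) = 12.7² + 21.7² + 10.9² + 2·[12.7·21.7·0.13 + 12.7·10.9·0.07 + 21.7·10.9·0.36] = 750.99 + 261.335 = 1012.33.
Because errors are independent across components, Cov(Tᵢ,Tⱼ) = Cov(Xᵢ,Xⱼ); the off-diagonal part of the true-score variance is the same as above.
True-score variance = [12.7²·0.69 + 21.7²·0.56 + 10.9²·0.62] + 261.335 = 448.651 + 261.335 = 709.986.
Reliability = 709.986 / 1012.33 = 0.701.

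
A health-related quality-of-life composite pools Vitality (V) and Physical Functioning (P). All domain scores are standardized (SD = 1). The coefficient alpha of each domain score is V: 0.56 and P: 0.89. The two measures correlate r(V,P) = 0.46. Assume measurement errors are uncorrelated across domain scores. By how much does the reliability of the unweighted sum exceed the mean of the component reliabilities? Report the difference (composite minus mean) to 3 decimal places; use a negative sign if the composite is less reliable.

0.087

Var(sum) = 2 + 0.92 = 2.92; true-score variance = 1.45 + 0.92 = 2.37; composite reliability = 0.8116.
Mean component reliability = 0.7250.
Difference = 0.8116 − 0.7250 = 0.087.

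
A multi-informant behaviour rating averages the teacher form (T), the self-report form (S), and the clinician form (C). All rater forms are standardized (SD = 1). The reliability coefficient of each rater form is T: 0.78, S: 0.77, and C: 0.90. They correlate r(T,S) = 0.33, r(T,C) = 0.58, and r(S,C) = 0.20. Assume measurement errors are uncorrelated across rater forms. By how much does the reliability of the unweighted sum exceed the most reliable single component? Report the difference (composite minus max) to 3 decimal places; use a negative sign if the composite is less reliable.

Var(sum) = 3 + 2.22 = 5.22; true-score variance = 2.45 + 2.22 = 4.67; composite reliability = 0.8946.
Max component reliability = 0.9000.
Difference = 0.8946 − 0.9000 = -0.005.

-0.005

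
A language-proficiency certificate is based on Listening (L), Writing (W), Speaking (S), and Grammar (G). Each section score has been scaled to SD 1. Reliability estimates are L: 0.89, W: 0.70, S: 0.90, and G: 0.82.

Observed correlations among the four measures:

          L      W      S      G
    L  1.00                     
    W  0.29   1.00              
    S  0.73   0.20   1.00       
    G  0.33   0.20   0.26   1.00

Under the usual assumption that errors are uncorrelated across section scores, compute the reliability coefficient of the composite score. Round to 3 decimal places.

0.914

Var(L+W+S+G) = 4 + 2·[0.29 + 0.73 + 0.33 + 0.20 + 0.20 + 0.26] = 4 + 4.02 = 8.02.
Because errors are independent across components, Cov(Tᵢ,Tⱼ) = Cov(Xᵢ,Xⱼ); the off-diagonal part of the true-score variance is the same as above.
True-score variance = [0.89 + 0.70 + 0.90 + 0.82] + 4.02 = 3.31 + 4.02 = 7.33.
Reliability = 7.33 / 8.02 = 0.914.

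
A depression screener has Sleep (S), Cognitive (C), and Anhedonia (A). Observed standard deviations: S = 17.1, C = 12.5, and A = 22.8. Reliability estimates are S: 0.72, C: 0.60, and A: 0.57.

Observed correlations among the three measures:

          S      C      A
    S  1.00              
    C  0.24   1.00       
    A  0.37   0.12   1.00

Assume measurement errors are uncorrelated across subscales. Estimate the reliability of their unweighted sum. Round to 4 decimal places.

0.7424

Var(S+C+A) = 17.1² + 12.5² + 22.8² + 2·[17.1·12.5·0.24 + 17.1·22.8·0.37 + 12.5·22.8·0.12] = 968.5 + 459.511 = 1428.01.
Under uncorrelated errors the observed covariances equal the true-score covariances, so only the own-variance terms attenuate.
True-score variance = [17.1²·0.72 + 12.5²·0.60 + 22.8²·0.57] + 459.511 = 600.594 + 459.511 = 1060.11.
Reliability = 1060.11 / 1428.01 = 0.7424.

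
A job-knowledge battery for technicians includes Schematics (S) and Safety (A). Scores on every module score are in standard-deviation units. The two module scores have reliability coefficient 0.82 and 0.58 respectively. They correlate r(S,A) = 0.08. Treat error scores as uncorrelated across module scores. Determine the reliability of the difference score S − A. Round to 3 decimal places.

Var(S−A) = 1 + 1 − 2·0.08 = 2 − 0.16 = 1.84.
Because errors are independent across components, Cov(Tᵢ,Tⱼ) = Cov(Xᵢ,Xⱼ); the off-diagonal part of the true-score variance is the same as above.
True-score variance = [0.82 + 0.58] − 0.16 = 1.4 − 0.16 = 1.24.
Reliability = 1.24 / 1.84 = 0.674.

0.674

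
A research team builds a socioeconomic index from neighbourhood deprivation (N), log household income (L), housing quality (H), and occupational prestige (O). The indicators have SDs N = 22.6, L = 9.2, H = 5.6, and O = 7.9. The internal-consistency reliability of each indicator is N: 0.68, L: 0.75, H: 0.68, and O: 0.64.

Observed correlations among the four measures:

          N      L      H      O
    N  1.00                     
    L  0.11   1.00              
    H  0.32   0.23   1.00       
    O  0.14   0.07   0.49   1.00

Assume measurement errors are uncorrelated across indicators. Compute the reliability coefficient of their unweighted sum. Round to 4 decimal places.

Var(N+L+H+O) = 22.6² + 9.2² + 5.6² + 7.9² + 2·[22.6·9.2·0.11 + 22.6·5.6·0.32 + 22.6·7.9·0.14 + 9.2·5.6·0.23 + 9.2·7.9·0.07 + 5.6·7.9·0.49] = 689.17 + 253.962 = 943.132.
With uncorrelated errors the cross-covariances are all true-score covariance, so they carry over unchanged; only the diagonal terms shrink to ρᵢσᵢ².
True-score variance = [22.6²·0.68 + 9.2²·0.75 + 5.6²·0.68 + 7.9²·0.64] + 253.962 = 472.064 + 253.962 = 726.026.
Reliability = 726.026 / 943.132 = 0.7698.

0.7698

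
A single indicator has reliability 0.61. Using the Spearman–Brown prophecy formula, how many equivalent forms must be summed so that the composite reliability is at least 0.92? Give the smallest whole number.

8

k ≥ ρ*(1−ρ₁)/(ρ₁(1−ρ*)) = 0.92·0.39 / (0.61·0.08) = 7.352.
Smallest integer k = 8.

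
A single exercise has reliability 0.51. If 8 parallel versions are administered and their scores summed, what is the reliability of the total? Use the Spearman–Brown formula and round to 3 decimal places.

0.893

ρ_k = kρ / (1 + (k−1)ρ) = 8·0.51 / (1 + 7·0.51) = 4.080 / 4.570 = 0.893.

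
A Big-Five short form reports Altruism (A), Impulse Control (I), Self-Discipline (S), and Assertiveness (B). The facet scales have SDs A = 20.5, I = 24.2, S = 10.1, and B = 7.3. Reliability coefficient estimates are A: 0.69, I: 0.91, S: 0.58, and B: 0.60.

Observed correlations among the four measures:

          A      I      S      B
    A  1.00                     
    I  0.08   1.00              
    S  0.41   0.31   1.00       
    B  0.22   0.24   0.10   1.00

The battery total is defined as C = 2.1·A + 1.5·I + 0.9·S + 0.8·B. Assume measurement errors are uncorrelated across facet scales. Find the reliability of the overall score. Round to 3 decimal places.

Var(C) = 2.1²·20.5² + 1.5²·24.2² + 0.9²·10.1² + 0.8²·7.3² + 2·[3.15·20.5·24.2·0.08 + 1.89·20.5·10.1·0.41 + 1.68·20.5·7.3·0.22 + 1.35·24.2·10.1·0.31 + 1.2·24.2·7.3·0.24 + 0.72·10.1·7.3·0.10] = 3287.73 + 998.495 = 4286.22.
With uncorrelated errors the cross-covariances are all true-score covariance, so they carry over unchanged; only the diagonal terms shrink to ρᵢσᵢ².
True-score variance = [2.1²·20.5²·0.69 + 1.5²·24.2²·0.91 + 0.9²·10.1²·0.58 + 0.8²·7.3²·0.60] + 998.495 = 2546.26 + 998.495 = 3544.76.
Reliability = 3544.76 / 4286.22 = 0.827.

0.827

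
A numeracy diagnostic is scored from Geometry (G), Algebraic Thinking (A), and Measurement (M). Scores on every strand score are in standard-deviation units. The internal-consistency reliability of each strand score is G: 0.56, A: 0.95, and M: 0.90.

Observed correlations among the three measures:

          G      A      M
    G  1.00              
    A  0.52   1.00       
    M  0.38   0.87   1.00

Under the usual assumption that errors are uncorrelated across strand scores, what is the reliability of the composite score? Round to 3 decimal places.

Var(G+A+M) = 3 + 2·[0.52 + 0.38 + 0.87] = 3 + 3.54 = 6.54.
Under uncorrelated errors the observed covariances equal the true-score covariances, so only the own-variance terms attenuate.
True-score variance = [0.56 + 0.95 + 0.90] + 3.54 = 2.41 + 3.54 = 5.95.
Reliability = 5.95 / 6.54 = 0.910.

0.910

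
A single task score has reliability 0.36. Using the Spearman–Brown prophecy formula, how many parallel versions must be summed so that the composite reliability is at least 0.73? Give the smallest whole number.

k ≥ ρ*(1−ρ₁)/(ρ₁(1−ρ*)) = 0.73·0.64 / (0.36·0.27) = 4.807.
Smallest integer k = 5.

5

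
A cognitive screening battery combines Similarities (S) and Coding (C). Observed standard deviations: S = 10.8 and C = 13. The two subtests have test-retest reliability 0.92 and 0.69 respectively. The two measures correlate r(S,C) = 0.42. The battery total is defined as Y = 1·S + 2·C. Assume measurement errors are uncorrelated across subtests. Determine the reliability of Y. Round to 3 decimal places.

Var(Y) = 10.8² + 2²·13² + 2·[2·10.8·13·0.42] = 792.64 + 235.872 = 1028.51.
Under uncorrelated errors the observed covariances equal the true-score covariances, so only the own-variance terms attenuate.
True-score variance = [10.8²·0.92 + 2²·13²·0.69] + 235.872 = 573.749 + 235.872 = 809.621.
Reliability = 809.621 / 1028.51 = 0.787.

0.787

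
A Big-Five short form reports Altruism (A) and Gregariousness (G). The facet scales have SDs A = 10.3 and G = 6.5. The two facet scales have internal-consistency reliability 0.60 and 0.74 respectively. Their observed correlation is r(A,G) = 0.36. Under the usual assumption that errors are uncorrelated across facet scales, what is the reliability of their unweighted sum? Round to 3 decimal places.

0.728

Var(A+G) = 10.3² + 6.5² + 2·[10.3·6.5·0.36] = 148.34 + 48.204 = 196.544.
Under uncorrelated errors the observed covariances equal the true-score covariances, so only the own-variance terms attenuate.
True-score variance = [10.3²·0.60 + 6.5²·0.74] + 48.204 = 94.919 + 48.204 = 143.123.
Reliability = 143.123 / 196.544 = 0.728.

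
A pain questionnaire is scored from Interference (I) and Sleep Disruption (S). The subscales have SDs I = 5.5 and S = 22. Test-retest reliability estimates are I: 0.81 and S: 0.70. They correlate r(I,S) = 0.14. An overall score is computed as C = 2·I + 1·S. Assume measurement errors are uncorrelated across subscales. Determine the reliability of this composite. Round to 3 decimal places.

0.750

Var(C) = 2²·5.5² + 22² + 2·[2·5.5·22·0.14] = 605 + 67.76 = 672.76.
Under uncorrelated errors the observed covariances equal the true-score covariances, so only the own-variance terms attenuate.
True-score variance = [2²·5.5²·0.81 + 22²·0.70] + 67.76 = 436.81 + 67.76 = 504.57.
Reliability = 504.57 / 672.76 = 0.750.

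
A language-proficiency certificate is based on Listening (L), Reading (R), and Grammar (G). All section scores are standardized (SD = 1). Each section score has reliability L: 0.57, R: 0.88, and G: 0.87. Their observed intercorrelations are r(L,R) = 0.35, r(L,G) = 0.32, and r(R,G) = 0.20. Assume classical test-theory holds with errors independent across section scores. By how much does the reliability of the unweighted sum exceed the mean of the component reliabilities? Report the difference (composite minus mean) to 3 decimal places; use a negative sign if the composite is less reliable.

0.083

Var(sum) = 3 + 1.74 = 4.74; true-score variance = 2.32 + 1.74 = 4.06; composite reliability = 0.8565.
Mean component reliability = 0.7733.
Difference = 0.8565 − 0.7733 = 0.083.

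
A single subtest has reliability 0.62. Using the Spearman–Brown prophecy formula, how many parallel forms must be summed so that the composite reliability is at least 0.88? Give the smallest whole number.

k ≥ ρ*(1−ρ₁)/(ρ₁(1−ρ*)) = 0.88·0.38 / (0.62·0.12) = 4.495.
Smallest integer k = 5.

5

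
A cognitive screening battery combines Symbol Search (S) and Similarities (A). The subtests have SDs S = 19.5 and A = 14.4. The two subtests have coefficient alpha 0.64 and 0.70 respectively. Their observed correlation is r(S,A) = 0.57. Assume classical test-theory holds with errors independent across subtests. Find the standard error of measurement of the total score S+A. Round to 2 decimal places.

14.11

Var(total) = 587.61 + 320.112 = 907.722.
True-score variance = 388.512 + 320.112 = 708.624, so reliability = 0.7807.
Error variance = 907.722 − 708.624 = 199.098; SEM = √199.098 = 14.11.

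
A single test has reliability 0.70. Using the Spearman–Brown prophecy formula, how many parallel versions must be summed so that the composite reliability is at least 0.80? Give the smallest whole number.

k ≥ ρ*(1−ρ₁)/(ρ₁(1−ρ*)) = 0.80·0.30 / (0.70·0.20) = 1.714.
Smallest integer k = 2.

2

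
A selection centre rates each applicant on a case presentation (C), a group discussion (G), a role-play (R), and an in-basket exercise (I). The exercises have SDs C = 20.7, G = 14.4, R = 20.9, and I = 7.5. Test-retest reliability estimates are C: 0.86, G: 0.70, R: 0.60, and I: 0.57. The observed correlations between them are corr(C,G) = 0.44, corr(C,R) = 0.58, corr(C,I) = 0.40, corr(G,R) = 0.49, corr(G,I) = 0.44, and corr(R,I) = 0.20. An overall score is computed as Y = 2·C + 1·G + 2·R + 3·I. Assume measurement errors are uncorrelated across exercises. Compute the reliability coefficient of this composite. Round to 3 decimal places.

0.860

Var(Y) = 2²·20.7² + 14.4² + 2²·20.9² + 3²·7.5² + 2·[2·20.7·14.4·0.44 + 4·20.7·20.9·0.58 + 6·20.7·7.5·0.40 + 2·14.4·20.9·0.49 + 3·14.4·7.5·0.44 + 6·20.9·7.5·0.20] = 4174.81 + 4528.43 = 8703.24.
With uncorrelated errors the cross-covariances are all true-score covariance, so they carry over unchanged; only the diagonal terms shrink to ρᵢσᵢ².
True-score variance = [2²·20.7²·0.86 + 14.4²·0.70 + 2²·20.9²·0.60 + 3²·7.5²·0.57] + 4528.43 = 2956.06 + 4528.43 = 7484.49.
Reliability = 7484.49 / 8703.24 = 0.860.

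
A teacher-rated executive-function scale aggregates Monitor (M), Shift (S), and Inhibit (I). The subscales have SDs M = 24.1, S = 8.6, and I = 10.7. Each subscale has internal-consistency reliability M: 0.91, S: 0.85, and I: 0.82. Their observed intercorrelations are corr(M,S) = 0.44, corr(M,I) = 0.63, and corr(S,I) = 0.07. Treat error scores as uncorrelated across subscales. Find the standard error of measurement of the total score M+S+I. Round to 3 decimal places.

Var(total) = 769.26 + 520.188 = 1289.45.
True-score variance = 685.285 + 520.188 = 1205.47, so reliability = 0.9349.
Error variance = 1289.45 − 1205.47 = 83.9751; SEM = √83.9751 = 9.164.

9.164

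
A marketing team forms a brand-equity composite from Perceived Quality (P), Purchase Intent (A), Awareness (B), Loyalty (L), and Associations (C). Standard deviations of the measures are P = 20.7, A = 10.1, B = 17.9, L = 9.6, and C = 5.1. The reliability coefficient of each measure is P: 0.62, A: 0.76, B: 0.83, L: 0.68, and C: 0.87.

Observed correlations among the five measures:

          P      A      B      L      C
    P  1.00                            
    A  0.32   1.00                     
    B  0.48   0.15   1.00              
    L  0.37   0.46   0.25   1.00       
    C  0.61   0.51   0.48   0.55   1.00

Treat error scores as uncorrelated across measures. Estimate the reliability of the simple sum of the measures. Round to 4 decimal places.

Var(P+A+B+L+C) = 20.7² + 10.1² + 17.9² + 9.6² + 5.1² + 2·[20.7·10.1·0.32 + 20.7·17.9·0.48 + 20.7·9.6·0.37 + 20.7·5.1·0.61 + 10.1·17.9·0.15 + 10.1·9.6·0.46 + 10.1·5.1·0.51 + 17.9·9.6·0.25 + 17.9·5.1·0.48 + 9.6·5.1·0.55] = 969.08 + 1188.76 = 2157.84.
Under uncorrelated errors the observed covariances equal the true-score covariances, so only the own-variance terms attenuate.
True-score variance = [20.7²·0.62 + 10.1²·0.76 + 17.9²·0.83 + 9.6²·0.68 + 5.1²·0.87] + 1188.76 = 694.429 + 1188.76 = 1883.19.
Reliability = 1883.19 / 2157.84 = 0.8727.

0.8727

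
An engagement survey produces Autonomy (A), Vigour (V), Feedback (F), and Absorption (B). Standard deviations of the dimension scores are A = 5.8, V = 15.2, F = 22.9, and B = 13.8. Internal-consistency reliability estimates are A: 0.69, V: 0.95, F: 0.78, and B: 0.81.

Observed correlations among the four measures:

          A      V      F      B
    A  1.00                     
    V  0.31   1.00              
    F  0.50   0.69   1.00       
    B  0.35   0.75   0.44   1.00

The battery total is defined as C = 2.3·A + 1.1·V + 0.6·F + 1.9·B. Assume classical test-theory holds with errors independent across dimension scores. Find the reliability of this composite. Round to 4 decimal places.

0.9244

Var(C) = 2.3²·5.8² + 1.1²·15.2² + 0.6²·22.9² + 1.9²·13.8² + 2·[2.53·5.8·15.2·0.31 + 1.38·5.8·22.9·0.50 + 4.37·5.8·13.8·0.35 + 0.66·15.2·22.9·0.69 + 2.09·15.2·13.8·0.75 + 1.14·22.9·13.8·0.44] = 1333.79 + 1858.08 = 3191.87.
With uncorrelated errors the cross-covariances are all true-score covariance, so they carry over unchanged; only the diagonal terms shrink to ρᵢσᵢ².
True-score variance = [2.3²·5.8²·0.69 + 1.1²·15.2²·0.95 + 0.6²·22.9²·0.78 + 1.9²·13.8²·0.81] + 1858.08 = 1092.49 + 1858.08 = 2950.57.
Reliability = 2950.57 / 3191.87 = 0.9244.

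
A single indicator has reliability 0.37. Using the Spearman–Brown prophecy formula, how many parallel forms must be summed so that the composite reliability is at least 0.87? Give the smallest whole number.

k ≥ ρ*(1−ρ₁)/(ρ₁(1−ρ*)) = 0.87·0.63 / (0.37·0.13) = 11.395.
Smallest integer k = 12.

12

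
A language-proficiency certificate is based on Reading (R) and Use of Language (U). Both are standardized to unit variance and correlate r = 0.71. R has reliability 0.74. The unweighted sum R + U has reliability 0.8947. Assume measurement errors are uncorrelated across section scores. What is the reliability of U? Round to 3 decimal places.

Var(R+U) = 2 + 2·0.71 = 3.420.
True-score variance = ρ_R + ρ_U + 2·0.71, so 0.8947 = (0.74 + ρ_U + 1.42) / 3.420.
ρ_U = 0.8947·3.420 − 0.74 − 1.42 = 0.900.

0.900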